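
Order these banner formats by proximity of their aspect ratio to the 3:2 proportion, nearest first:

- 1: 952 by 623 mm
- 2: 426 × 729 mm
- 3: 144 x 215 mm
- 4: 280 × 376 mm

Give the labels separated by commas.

3, 1, 4, 2

Ratios: 1 = 952 / 623 ≈ 1.528; 2 = 729 / 426 ≈ 1.711; 3 = 215 / 144 ≈ 1.493; 4 = 376 / 280 ≈ 1.343.
|Δ from 1.500|: 1 0.028; 2 0.211; 3 0.007; 4 0.157.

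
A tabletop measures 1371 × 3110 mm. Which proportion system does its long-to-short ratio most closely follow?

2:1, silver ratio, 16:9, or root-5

3110/1371 ≈ 2.268. Nearest candidates are root-5 (2.236, off by 0.032) and silver ratio (2.414, off by 0.146).

root-5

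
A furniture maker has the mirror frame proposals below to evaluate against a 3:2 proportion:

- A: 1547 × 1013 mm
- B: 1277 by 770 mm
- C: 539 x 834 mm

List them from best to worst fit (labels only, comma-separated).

A: 1547/1013 ≈ 1.527 → |1.527 − 1.500| = 0.027
B: 1277/770 ≈ 1.658 → |1.658 − 1.500| = 0.158
C: 834/539 ≈ 1.547 → |1.547 − 1.500| = 0.047

A, C, B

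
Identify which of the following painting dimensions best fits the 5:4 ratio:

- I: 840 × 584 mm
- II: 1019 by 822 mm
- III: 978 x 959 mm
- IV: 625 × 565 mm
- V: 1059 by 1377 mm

Target 5:4 ≈ 1.250.
I: 1.438 (Δ0.188)  II: 1.240 (Δ0.010)  III: 1.020 (Δ0.230)  IV: 1.106 (Δ0.144)  V: 1.300 (Δ0.050)

II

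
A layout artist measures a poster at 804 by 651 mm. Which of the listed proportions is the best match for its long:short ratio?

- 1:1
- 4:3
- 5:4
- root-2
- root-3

5:4

804/651 ≈ 1.235. Nearest candidates are 5:4 (1.250, off by 0.015) and 4:3 (1.333, off by 0.098).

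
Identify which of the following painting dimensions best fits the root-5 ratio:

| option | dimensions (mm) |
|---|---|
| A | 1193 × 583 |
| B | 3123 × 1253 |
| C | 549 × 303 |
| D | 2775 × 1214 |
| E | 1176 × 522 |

Ratios (long/short): A ≈ 2.046; B ≈ 2.492; C ≈ 1.812; D ≈ 2.286; E ≈ 2.253.
root-5 ≈ 2.236; option E is nearest (Δ 0.017).

E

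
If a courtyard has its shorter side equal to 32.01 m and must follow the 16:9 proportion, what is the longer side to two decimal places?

16:9 ≈ 1.77778.
Longer side = 32.01 × 1.77778 ≈ 56.9067 → 56.91 m.

56.91 m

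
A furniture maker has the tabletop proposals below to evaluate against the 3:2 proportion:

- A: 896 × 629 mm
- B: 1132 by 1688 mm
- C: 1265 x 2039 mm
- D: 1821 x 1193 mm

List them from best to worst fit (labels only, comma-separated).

B, D, A, C

Ratios: A = 896 / 629 ≈ 1.424; B = 1688 / 1132 ≈ 1.491; C = 2039 / 1265 ≈ 1.612; D = 1821 / 1193 ≈ 1.526.
|Δ from 1.500|: A 0.076; B 0.009; C 0.112; D 0.026.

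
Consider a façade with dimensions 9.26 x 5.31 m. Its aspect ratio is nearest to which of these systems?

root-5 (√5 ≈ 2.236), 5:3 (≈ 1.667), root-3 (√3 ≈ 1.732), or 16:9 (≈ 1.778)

Ratio = 9.26 / 5.31 ≈ 1.744.
Distances: root-5 2.236 (Δ 0.492); 5:3 1.667 (Δ 0.077); root-3 1.732 (Δ 0.012); 16:9 1.778 (Δ 0.034).

root-3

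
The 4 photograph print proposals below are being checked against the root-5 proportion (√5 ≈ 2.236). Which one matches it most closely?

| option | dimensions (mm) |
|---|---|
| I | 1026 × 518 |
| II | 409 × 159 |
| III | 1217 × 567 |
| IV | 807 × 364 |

IV

Ratios (long/short): I ≈ 1.981; II ≈ 2.572; III ≈ 2.146; IV ≈ 2.217.
root-5 ≈ 2.236; option IV is nearest (Δ 0.019).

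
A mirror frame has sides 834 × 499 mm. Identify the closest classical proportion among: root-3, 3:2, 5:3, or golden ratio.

834/499 ≈ 1.671. Nearest candidates are 5:3 (1.667, off by 0.004) and golden ratio (1.618, off by 0.053).

5:3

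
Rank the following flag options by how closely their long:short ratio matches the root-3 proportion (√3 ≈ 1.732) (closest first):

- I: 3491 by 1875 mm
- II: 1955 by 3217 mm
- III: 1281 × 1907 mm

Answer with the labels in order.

Ratios: I = 3491 / 1875 ≈ 1.862; II = 3217 / 1955 ≈ 1.646; III = 1907 / 1281 ≈ 1.489.
|Δ from 1.732|: I 0.130; II 0.086; III 0.243.

II, I, III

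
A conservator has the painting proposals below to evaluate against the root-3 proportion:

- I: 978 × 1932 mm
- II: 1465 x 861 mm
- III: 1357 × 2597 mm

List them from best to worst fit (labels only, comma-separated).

II, III, I

I: 1932/978 ≈ 1.975 → |1.975 − 1.732| = 0.243
II: 1465/861 ≈ 1.702 → |1.702 − 1.732| = 0.030
III: 2597/1357 ≈ 1.914 → |1.914 − 1.732| = 0.182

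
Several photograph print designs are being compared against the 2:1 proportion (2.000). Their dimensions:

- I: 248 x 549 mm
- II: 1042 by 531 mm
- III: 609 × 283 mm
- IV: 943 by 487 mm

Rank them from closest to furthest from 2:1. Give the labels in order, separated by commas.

Ratios: I = 549 / 248 ≈ 2.214; II = 1042 / 531 ≈ 1.962; III = 609 / 283 ≈ 2.152; IV = 943 / 487 ≈ 1.936.
|Δ from 2.000|: I 0.214; II 0.038; III 0.152; IV 0.064.

II, IV, III, I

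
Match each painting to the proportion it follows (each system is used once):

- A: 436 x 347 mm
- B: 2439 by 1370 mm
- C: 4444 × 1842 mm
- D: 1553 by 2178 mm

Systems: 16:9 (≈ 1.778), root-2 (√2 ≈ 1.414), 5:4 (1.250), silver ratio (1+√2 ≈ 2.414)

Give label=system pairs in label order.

Ratios: A ≈ 1.256; B ≈ 1.780; C ≈ 2.413; D ≈ 1.402.
Targets: 16:9 ≈ 1.778; root-2 ≈ 1.414; 5:4 ≈ 1.250; silver ratio ≈ 2.414.

A=5:4, B=16:9, C=silver ratio, D=root-2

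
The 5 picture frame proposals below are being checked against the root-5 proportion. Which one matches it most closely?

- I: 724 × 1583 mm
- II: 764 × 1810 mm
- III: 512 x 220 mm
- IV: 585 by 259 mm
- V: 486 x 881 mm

IV

Ratios (long/short): I ≈ 2.186; II ≈ 2.369; III ≈ 2.327; IV ≈ 2.259; V ≈ 1.813.
root-5 ≈ 2.236; option IV is nearest (Δ 0.023).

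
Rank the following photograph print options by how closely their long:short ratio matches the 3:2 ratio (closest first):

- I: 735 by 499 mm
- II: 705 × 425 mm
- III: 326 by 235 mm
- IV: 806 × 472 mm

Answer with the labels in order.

I, III, II, IV

Ratios: I = 735 / 499 ≈ 1.473; II = 705 / 425 ≈ 1.659; III = 326 / 235 ≈ 1.387; IV = 806 / 472 ≈ 1.708.
|Δ from 1.500|: I 0.027; II 0.159; III 0.113; IV 0.208.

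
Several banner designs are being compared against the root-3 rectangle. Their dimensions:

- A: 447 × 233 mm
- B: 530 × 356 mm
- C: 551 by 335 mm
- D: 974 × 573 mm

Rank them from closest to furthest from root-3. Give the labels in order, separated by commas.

D, C, A, B

A: 447/233 ≈ 1.918 → |1.918 − 1.732| = 0.186
B: 530/356 ≈ 1.489 → |1.489 − 1.732| = 0.243
C: 551/335 ≈ 1.645 → |1.645 − 1.732| = 0.087
D: 974/573 ≈ 1.700 → |1.700 − 1.732| = 0.032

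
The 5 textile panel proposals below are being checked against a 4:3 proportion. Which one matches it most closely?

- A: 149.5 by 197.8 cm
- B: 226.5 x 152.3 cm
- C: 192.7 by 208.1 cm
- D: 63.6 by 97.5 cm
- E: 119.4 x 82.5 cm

A

Target 4:3 ≈ 1.333.
A: 1.323 (Δ0.010)  B: 1.487 (Δ0.154)  C: 1.080 (Δ0.253)  D: 1.533 (Δ0.200)  E: 1.447 (Δ0.114)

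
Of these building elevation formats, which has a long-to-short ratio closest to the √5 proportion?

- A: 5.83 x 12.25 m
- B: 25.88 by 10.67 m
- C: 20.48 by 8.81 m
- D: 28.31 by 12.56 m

Target root-5 ≈ 2.236.
A: 2.101 (Δ0.135)  B: 2.425 (Δ0.189)  C: 2.325 (Δ0.089)  D: 2.254 (Δ0.018)

D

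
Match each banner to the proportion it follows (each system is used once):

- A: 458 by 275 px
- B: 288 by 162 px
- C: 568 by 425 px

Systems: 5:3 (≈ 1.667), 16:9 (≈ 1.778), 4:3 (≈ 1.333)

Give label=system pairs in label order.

Ratios: A ≈ 1.665; B ≈ 1.778; C ≈ 1.336.
Targets: 5:3 ≈ 1.667; 16:9 ≈ 1.778; 4:3 ≈ 1.333.

A=5:3, B=16:9, C=4:3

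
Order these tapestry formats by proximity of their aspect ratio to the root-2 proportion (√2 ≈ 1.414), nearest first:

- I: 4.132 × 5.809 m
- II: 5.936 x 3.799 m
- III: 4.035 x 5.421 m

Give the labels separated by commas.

I: 5.809/4.132 ≈ 1.406 → |1.406 − 1.414| = 0.008
II: 5.936/3.799 ≈ 1.563 → |1.563 − 1.414| = 0.149
III: 5.421/4.035 ≈ 1.343 → |1.343 − 1.414| = 0.071

I, III, II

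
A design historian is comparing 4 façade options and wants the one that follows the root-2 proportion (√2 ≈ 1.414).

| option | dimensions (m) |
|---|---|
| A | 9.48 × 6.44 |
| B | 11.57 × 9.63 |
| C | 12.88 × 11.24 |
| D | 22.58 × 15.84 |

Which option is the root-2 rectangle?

Ratios (long/short): A ≈ 1.472; B ≈ 1.201; C ≈ 1.146; D ≈ 1.426.
root-2 ≈ 1.414; option D is nearest (Δ 0.012).

D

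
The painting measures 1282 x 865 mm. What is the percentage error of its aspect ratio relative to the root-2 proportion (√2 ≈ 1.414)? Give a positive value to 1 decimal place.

4.8%

Ratio = 1282 / 865 ≈ 1.4821.
Ideal root-2 ≈ 1.4142. |1.4821 − 1.4142| / 1.4142 ≈ 4.80% → 4.8%.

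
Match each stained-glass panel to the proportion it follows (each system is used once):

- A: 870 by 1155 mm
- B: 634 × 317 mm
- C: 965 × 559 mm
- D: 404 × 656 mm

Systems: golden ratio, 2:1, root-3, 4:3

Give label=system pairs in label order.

A=4:3, B=2:1, C=root-3, D=golden ratio

A = 1155/870 ≈ 1.328 → 4:3 (1.333)
B = 634/317 ≈ 2.000 → 2:1 (2.000)
C = 965/559 ≈ 1.726 → root-3 (1.732)
D = 656/404 ≈ 1.624 → golden ratio (1.618)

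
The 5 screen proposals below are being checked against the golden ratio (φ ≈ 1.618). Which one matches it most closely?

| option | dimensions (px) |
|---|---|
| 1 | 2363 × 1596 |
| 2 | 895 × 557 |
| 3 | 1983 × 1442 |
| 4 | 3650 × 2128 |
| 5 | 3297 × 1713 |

2

Target golden ratio ≈ 1.618.
1: 1.481 (Δ0.137)  2: 1.607 (Δ0.011)  3: 1.375 (Δ0.243)  4: 1.715 (Δ0.097)  5: 1.925 (Δ0.307)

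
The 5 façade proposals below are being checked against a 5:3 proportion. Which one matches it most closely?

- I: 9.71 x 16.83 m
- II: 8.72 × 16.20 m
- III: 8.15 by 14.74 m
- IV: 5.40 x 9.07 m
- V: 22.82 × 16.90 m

IV

Ratios (long/short): I ≈ 1.733; II ≈ 1.858; III ≈ 1.809; IV ≈ 1.680; V ≈ 1.350.
5:3 ≈ 1.667; option IV is nearest (Δ 0.013).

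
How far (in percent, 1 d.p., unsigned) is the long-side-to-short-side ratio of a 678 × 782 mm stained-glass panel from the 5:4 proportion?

Ratio = 782 / 678 ≈ 1.1534.
Ideal 5:4 = 1.2500. |1.1534 − 1.2500| / 1.2500 ≈ 7.73% → 7.7%.

7.7%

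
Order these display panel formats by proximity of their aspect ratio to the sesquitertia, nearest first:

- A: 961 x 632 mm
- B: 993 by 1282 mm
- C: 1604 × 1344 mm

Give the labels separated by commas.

B, C, A

A: 961/632 ≈ 1.521 → |1.521 − 1.333| = 0.188
B: 1282/993 ≈ 1.291 → |1.291 − 1.333| = 0.042
C: 1604/1344 ≈ 1.193 → |1.193 − 1.333| = 0.140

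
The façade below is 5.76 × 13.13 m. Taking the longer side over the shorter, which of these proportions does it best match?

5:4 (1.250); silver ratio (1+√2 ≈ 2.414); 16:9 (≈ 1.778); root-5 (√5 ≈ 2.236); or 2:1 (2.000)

root-5

Ratio = 13.13 / 5.76 ≈ 2.280.
Distances: 5:4 1.250 (Δ 1.030); silver ratio 2.414 (Δ 0.134); 16:9 1.778 (Δ 0.502); root-5 2.236 (Δ 0.044); 2:1 2.000 (Δ 0.280).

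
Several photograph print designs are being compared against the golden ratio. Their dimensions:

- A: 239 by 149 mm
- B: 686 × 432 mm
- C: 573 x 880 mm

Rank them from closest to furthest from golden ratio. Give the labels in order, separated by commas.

A, B, C

A: 239/149 ≈ 1.604 → |1.604 − 1.618| = 0.014
B: 686/432 ≈ 1.588 → |1.588 − 1.618| = 0.030
C: 880/573 ≈ 1.536 → |1.536 − 1.618| = 0.082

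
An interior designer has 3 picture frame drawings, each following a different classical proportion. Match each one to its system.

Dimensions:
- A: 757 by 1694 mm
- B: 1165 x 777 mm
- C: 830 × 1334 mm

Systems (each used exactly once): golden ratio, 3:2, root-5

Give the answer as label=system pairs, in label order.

A = 1694/757 ≈ 2.238 → root-5 (2.236)
B = 1165/777 ≈ 1.499 → 3:2 (1.500)
C = 1334/830 ≈ 1.607 → golden ratio (1.618)

A=root-5, B=3:2, C=golden ratio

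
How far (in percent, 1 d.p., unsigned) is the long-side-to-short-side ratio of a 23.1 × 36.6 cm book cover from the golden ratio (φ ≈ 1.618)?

2.1%

Ratio = 36.6 / 23.1 ≈ 1.5844.
Ideal golden ratio ≈ 1.6180. |1.5844 − 1.6180| / 1.6180 ≈ 2.08% → 2.1%.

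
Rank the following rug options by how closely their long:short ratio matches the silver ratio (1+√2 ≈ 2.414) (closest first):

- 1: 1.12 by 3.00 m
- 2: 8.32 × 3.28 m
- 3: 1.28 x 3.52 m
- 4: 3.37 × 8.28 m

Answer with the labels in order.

1: 3.00/1.12 ≈ 2.679 → |2.679 − 2.414| = 0.265
2: 8.32/3.28 ≈ 2.537 → |2.537 − 2.414| = 0.123
3: 3.52/1.28 ≈ 2.750 → |2.750 − 2.414| = 0.336
4: 8.28/3.37 ≈ 2.457 → |2.457 − 2.414| = 0.043

4, 2, 1, 3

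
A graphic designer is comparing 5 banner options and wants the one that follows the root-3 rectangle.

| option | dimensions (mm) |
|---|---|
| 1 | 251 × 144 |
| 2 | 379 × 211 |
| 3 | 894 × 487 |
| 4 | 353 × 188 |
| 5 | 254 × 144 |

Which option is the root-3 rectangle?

1

Ratios (long/short): 1 ≈ 1.743; 2 ≈ 1.796; 3 ≈ 1.836; 4 ≈ 1.878; 5 ≈ 1.764.
root-3 ≈ 1.732; option 1 is nearest (Δ 0.011).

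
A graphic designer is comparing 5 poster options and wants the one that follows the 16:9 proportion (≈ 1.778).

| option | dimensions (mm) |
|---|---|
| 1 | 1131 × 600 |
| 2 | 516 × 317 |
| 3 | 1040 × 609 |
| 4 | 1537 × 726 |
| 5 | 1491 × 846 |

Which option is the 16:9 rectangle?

5

Ratios (long/short): 1 ≈ 1.885; 2 ≈ 1.628; 3 ≈ 1.708; 4 ≈ 2.117; 5 ≈ 1.762.
16:9 ≈ 1.778; option 5 is nearest (Δ 0.016).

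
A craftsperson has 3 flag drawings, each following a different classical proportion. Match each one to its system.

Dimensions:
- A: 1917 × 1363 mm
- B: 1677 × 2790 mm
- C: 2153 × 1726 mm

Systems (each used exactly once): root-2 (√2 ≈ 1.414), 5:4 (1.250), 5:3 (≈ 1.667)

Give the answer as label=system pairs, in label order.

A = 1917/1363 ≈ 1.406 → root-2 (1.414)
B = 2790/1677 ≈ 1.664 → 5:3 (1.667)
C = 2153/1726 ≈ 1.247 → 5:4 (1.250)

A=root-2, B=5:3, C=5:4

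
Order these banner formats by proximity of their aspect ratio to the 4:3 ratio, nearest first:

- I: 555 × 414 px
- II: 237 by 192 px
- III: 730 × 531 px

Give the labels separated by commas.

I, III, II

Ratios: I = 555 / 414 ≈ 1.341; II = 237 / 192 ≈ 1.234; III = 730 / 531 ≈ 1.375.
|Δ from 1.333|: I 0.008; II 0.099; III 0.042.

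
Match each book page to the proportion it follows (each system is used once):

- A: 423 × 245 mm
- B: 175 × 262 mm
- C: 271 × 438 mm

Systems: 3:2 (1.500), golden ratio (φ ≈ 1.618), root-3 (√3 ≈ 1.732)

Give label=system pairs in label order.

A=root-3, B=3:2, C=golden ratio

A = 423/245 ≈ 1.727 → root-3 (1.732)
B = 262/175 ≈ 1.497 → 3:2 (1.500)
C = 438/271 ≈ 1.616 → golden ratio (1.618)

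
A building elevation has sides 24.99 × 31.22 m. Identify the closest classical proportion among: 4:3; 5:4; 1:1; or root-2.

31.22/24.99 ≈ 1.249. Nearest candidates are 5:4 (1.250, off by 0.001) and 4:3 (1.333, off by 0.084).

5:4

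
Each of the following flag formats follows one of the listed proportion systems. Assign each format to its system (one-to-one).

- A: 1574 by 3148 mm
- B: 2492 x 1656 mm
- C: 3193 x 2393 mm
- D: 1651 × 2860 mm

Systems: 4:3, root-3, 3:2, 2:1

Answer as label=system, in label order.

Ratios: A ≈ 2.000; B ≈ 1.505; C ≈ 1.334; D ≈ 1.732.
Targets: 4:3 ≈ 1.333; root-3 ≈ 1.732; 3:2 ≈ 1.500; 2:1 ≈ 2.000.

A=2:1, B=3:2, C=4:3, D=root-3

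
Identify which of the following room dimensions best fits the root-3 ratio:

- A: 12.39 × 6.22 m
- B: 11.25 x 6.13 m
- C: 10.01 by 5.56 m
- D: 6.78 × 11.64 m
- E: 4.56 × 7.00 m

D

Target root-3 ≈ 1.732.
A: 1.992 (Δ0.260)  B: 1.835 (Δ0.103)  C: 1.800 (Δ0.068)  D: 1.717 (Δ0.015)  E: 1.535 (Δ0.197)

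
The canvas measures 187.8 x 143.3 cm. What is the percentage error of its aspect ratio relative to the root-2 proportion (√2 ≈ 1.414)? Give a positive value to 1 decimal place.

Ratio = 187.8 / 143.3 ≈ 1.3105.
Ideal root-2 ≈ 1.4142. |1.3105 − 1.4142| / 1.4142 ≈ 7.33% → 7.3%.

7.3%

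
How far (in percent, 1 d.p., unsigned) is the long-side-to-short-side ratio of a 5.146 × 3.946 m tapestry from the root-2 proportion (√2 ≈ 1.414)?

Ratio = 5.146 / 3.946 ≈ 1.3041.
Ideal root-2 ≈ 1.4142. |1.3041 − 1.4142| / 1.4142 ≈ 7.79% → 7.8%.

7.8%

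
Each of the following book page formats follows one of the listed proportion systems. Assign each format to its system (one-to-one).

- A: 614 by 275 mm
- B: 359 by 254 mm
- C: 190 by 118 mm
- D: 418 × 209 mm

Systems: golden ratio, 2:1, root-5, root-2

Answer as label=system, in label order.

A = 614/275 ≈ 2.233 → root-5 (2.236)
B = 359/254 ≈ 1.413 → root-2 (1.414)
C = 190/118 ≈ 1.610 → golden ratio (1.618)
D = 418/209 ≈ 2.000 → 2:1 (2.000)

A=root-5, B=root-2, C=golden ratio, D=2:1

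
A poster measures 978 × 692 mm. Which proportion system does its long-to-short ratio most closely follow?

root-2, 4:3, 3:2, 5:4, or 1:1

978/692 ≈ 1.413. Nearest candidates are root-2 (1.414, off by 0.001) and 4:3 (1.333, off by 0.080).

root-2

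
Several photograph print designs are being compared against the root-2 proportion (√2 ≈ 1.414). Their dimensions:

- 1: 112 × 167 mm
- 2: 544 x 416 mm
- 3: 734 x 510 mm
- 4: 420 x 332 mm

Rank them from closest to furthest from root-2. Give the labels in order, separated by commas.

3, 1, 2, 4

1: 167/112 ≈ 1.491 → |1.491 − 1.414| = 0.077
2: 544/416 ≈ 1.308 → |1.308 − 1.414| = 0.106
3: 734/510 ≈ 1.439 → |1.439 − 1.414| = 0.025
4: 420/332 ≈ 1.265 → |1.265 − 1.414| = 0.149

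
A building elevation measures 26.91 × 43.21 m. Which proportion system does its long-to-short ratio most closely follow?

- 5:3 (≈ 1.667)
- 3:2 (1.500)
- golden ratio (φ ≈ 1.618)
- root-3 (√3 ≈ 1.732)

43.21/26.91 ≈ 1.606. Nearest candidates are golden ratio (1.618, off by 0.012) and 5:3 (1.667, off by 0.061).

golden ratio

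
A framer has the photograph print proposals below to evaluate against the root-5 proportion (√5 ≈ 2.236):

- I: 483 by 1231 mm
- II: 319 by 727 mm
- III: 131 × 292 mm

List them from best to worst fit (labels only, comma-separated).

III, II, I

Ratios: I = 1231 / 483 ≈ 2.549; II = 727 / 319 ≈ 2.279; III = 292 / 131 ≈ 2.229.
|Δ from 2.236|: I 0.313; II 0.043; III 0.007.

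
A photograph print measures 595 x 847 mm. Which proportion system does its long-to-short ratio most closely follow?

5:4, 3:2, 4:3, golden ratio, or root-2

847/595 ≈ 1.424. Nearest candidates are root-2 (1.414, off by 0.010) and 3:2 (1.500, off by 0.076).

root-2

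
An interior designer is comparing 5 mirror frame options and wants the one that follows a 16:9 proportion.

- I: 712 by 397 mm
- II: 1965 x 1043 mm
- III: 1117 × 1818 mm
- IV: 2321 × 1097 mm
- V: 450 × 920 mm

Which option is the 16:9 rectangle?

I

Target 16:9 ≈ 1.778.
I: 1.793 (Δ0.015)  II: 1.884 (Δ0.106)  III: 1.628 (Δ0.150)  IV: 2.116 (Δ0.338)  V: 2.044 (Δ0.266)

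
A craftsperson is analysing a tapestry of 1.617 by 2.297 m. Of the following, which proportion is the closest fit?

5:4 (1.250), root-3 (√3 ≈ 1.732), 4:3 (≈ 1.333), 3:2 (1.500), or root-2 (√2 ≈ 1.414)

root-2

2.297/1.617 ≈ 1.421. Nearest candidates are root-2 (1.414, off by 0.007) and 3:2 (1.500, off by 0.079).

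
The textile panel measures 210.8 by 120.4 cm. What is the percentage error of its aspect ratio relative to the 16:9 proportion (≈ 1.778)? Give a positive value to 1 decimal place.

Ratio = 210.8 / 120.4 ≈ 1.7508.
Ideal 16:9 ≈ 1.7778. |1.7508 − 1.7778| / 1.7778 ≈ 1.52% → 1.5%.

1.5%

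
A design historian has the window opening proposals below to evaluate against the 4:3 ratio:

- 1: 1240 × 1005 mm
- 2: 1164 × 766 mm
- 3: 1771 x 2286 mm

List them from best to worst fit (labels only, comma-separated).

3, 1, 2

Ratios: 1 = 1240 / 1005 ≈ 1.234; 2 = 1164 / 766 ≈ 1.520; 3 = 2286 / 1771 ≈ 1.291.
|Δ from 1.333|: 1 0.099; 2 0.187; 3 0.042.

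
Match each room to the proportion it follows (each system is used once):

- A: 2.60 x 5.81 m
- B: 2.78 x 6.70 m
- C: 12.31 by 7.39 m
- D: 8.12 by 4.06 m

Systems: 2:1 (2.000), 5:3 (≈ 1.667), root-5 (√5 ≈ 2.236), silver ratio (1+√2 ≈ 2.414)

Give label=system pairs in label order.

A=root-5, B=silver ratio, C=5:3, D=2:1

A = 5.81/2.60 ≈ 2.235 → root-5 (2.236)
B = 6.70/2.78 ≈ 2.410 → silver ratio (2.414)
C = 12.31/7.39 ≈ 1.666 → 5:3 (1.667)
D = 8.12/4.06 ≈ 2.000 → 2:1 (2.000)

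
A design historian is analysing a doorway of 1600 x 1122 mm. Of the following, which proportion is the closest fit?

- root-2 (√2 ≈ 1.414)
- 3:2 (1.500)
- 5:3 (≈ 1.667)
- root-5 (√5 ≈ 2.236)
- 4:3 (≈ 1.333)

1600/1122 ≈ 1.426. Nearest candidates are root-2 (1.414, off by 0.012) and 3:2 (1.500, off by 0.074).

root-2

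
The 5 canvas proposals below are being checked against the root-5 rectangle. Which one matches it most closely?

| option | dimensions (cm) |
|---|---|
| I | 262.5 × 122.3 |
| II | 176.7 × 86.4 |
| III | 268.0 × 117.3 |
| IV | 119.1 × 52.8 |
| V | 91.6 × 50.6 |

IV

Target root-5 ≈ 2.236.
I: 2.146 (Δ0.090)  II: 2.045 (Δ0.191)  III: 2.285 (Δ0.049)  IV: 2.256 (Δ0.020)  V: 1.810 (Δ0.426)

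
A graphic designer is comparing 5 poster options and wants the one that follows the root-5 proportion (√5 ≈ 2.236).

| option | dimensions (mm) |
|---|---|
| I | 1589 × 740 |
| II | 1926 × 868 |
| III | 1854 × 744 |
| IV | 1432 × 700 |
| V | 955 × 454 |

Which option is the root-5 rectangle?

Ratios (long/short): I ≈ 2.147; II ≈ 2.219; III ≈ 2.492; IV ≈ 2.046; V ≈ 2.104.
root-5 ≈ 2.236; option II is nearest (Δ 0.017).

II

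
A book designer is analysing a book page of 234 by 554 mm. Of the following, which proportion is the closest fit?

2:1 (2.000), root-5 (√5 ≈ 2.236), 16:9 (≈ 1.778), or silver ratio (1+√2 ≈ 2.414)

554/234 ≈ 2.368. Nearest candidates are silver ratio (2.414, off by 0.046) and root-5 (2.236, off by 0.132).

silver ratio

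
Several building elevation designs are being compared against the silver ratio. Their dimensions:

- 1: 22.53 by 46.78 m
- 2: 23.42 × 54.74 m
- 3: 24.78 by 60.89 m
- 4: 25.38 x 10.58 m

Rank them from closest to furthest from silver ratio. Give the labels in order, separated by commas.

Ratios: 1 = 46.78 / 22.53 ≈ 2.076; 2 = 54.74 / 23.42 ≈ 2.337; 3 = 60.89 / 24.78 ≈ 2.457; 4 = 25.38 / 10.58 ≈ 2.399.
|Δ from 2.414|: 1 0.338; 2 0.077; 3 0.043; 4 0.015.

4, 3, 2, 1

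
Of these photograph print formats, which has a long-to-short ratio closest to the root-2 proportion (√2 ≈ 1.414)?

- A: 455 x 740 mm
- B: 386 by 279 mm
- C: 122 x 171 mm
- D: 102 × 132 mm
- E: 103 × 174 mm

Ratios (long/short): A ≈ 1.626; B ≈ 1.384; C ≈ 1.402; D ≈ 1.294; E ≈ 1.689.
root-2 ≈ 1.414; option C is nearest (Δ 0.012).

C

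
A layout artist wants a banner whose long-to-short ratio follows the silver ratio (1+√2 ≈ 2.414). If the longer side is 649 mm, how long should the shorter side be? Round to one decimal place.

silver ratio ≈ 2.41421.
Shorter side = 649 ÷ 2.41421 ≈ 268.825 → 268.8 mm.

268.8 mm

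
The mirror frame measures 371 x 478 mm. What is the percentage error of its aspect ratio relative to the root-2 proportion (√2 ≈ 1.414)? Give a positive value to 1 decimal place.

8.9%

Ratio = 478 / 371 ≈ 1.2884.
Ideal root-2 ≈ 1.4142. |1.2884 − 1.4142| / 1.4142 ≈ 8.90% → 8.9%.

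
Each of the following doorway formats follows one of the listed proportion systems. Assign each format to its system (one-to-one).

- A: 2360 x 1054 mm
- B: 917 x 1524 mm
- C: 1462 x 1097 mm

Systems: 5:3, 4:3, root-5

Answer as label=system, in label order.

Ratios: A ≈ 2.239; B ≈ 1.662; C ≈ 1.333.
Targets: 5:3 ≈ 1.667; 4:3 ≈ 1.333; root-5 ≈ 2.236.

A=root-5, B=5:3, C=4:3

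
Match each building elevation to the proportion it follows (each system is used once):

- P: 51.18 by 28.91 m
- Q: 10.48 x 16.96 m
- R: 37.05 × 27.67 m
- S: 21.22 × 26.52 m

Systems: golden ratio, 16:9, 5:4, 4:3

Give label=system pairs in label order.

P=16:9, Q=golden ratio, R=4:3, S=5:4

P = 51.18/28.91 ≈ 1.770 → 16:9 (1.778)
Q = 16.96/10.48 ≈ 1.618 → golden ratio (1.618)
R = 37.05/27.67 ≈ 1.339 → 4:3 (1.333)
S = 26.52/21.22 ≈ 1.250 → 5:4 (1.250)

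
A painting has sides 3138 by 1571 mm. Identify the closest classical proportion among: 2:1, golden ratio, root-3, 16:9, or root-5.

2:1

Ratio = 3138 / 1571 ≈ 1.997.
Distances: 2:1 2.000 (Δ 0.003); golden ratio 1.618 (Δ 0.379); root-3 1.732 (Δ 0.265); 16:9 1.778 (Δ 0.219); root-5 2.236 (Δ 0.239).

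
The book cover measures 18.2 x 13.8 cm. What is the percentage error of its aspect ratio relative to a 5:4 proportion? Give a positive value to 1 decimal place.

5.5%

Ratio = 18.2 / 13.8 ≈ 1.3188.
Ideal 5:4 = 1.2500. |1.3188 − 1.2500| / 1.2500 ≈ 5.50% → 5.5%.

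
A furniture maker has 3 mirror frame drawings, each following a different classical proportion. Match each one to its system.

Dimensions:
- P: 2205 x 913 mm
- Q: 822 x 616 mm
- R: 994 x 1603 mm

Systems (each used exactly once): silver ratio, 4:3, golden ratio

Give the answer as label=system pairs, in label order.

P=silver ratio, Q=4:3, R=golden ratio

P = 2205/913 ≈ 2.415 → silver ratio (2.414)
Q = 822/616 ≈ 1.334 → 4:3 (1.333)
R = 1603/994 ≈ 1.613 → golden ratio (1.618)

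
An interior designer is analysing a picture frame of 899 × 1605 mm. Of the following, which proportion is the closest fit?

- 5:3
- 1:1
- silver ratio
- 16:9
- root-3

Ratio = 1605 / 899 ≈ 1.785.
Distances: 5:3 1.667 (Δ 0.118); 1:1 1.000 (Δ 0.785); silver ratio 2.414 (Δ 0.629); 16:9 1.778 (Δ 0.007); root-3 1.732 (Δ 0.053).

16:9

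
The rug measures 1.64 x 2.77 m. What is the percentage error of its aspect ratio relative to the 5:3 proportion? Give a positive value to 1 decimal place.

Ratio = 2.77 / 1.64 ≈ 1.6890.
Ideal 5:3 ≈ 1.6667. |1.6890 − 1.6667| / 1.6667 ≈ 1.34% → 1.3%.

1.3%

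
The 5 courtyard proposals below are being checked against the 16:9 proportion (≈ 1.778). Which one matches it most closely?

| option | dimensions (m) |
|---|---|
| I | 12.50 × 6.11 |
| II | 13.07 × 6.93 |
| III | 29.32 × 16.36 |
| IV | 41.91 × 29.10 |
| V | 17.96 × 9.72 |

Target 16:9 ≈ 1.778.
I: 2.046 (Δ0.268)  II: 1.886 (Δ0.108)  III: 1.792 (Δ0.014)  IV: 1.440 (Δ0.338)  V: 1.848 (Δ0.070)

III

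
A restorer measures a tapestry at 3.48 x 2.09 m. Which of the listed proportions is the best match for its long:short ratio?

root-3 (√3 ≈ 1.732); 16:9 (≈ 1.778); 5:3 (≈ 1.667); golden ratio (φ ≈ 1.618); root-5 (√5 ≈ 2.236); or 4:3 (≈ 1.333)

5:3

3.48/2.09 ≈ 1.665. Nearest candidates are 5:3 (1.667, off by 0.002) and golden ratio (1.618, off by 0.047).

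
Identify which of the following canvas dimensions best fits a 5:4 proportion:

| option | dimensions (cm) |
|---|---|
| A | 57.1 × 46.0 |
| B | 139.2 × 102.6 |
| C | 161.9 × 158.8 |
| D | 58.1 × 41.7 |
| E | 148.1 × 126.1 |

Target 5:4 ≈ 1.250.
A: 1.241 (Δ0.009)  B: 1.357 (Δ0.107)  C: 1.020 (Δ0.230)  D: 1.393 (Δ0.143)  E: 1.174 (Δ0.076)

A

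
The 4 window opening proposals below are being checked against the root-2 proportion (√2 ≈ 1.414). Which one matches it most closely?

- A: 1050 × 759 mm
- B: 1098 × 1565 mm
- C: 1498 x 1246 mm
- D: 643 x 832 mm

Ratios (long/short): A ≈ 1.383; B ≈ 1.425; C ≈ 1.202; D ≈ 1.294.
root-2 ≈ 1.414; option B is nearest (Δ 0.011).

B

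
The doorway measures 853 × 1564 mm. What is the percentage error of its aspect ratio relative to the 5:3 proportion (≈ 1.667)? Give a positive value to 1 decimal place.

Ratio = 1564 / 853 ≈ 1.8335.
Ideal 5:3 ≈ 1.6667. |1.8335 − 1.6667| / 1.6667 ≈ 10.01% → 10.0%.

10.0%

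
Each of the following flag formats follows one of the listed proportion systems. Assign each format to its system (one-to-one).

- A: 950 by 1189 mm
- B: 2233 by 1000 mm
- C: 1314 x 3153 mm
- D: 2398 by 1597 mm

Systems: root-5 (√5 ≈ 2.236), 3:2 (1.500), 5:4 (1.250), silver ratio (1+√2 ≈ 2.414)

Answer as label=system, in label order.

A=5:4, B=root-5, C=silver ratio, D=3:2

Ratios: A ≈ 1.252; B ≈ 2.233; C ≈ 2.400; D ≈ 1.502.
Targets: root-5 ≈ 2.236; 3:2 ≈ 1.500; 5:4 ≈ 1.250; silver ratio ≈ 2.414.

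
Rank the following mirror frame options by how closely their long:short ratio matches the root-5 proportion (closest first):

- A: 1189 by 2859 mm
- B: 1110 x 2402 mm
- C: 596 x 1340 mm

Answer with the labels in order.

A: 2859/1189 ≈ 2.405 → |2.405 − 2.236| = 0.169
B: 2402/1110 ≈ 2.164 → |2.164 − 2.236| = 0.072
C: 1340/596 ≈ 2.248 → |2.248 − 2.236| = 0.012

C, B, A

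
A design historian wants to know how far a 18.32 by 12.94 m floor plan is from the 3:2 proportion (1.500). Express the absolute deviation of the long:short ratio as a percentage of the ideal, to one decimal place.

Ratio = 18.32 / 12.94 ≈ 1.4158.
Ideal 3:2 = 1.5000. |1.4158 − 1.5000| / 1.5000 ≈ 5.61% → 5.6%.

5.6%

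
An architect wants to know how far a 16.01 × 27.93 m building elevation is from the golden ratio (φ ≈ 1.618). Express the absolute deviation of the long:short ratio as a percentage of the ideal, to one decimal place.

7.8%

Ratio = 27.93 / 16.01 ≈ 1.7445.
Ideal golden ratio ≈ 1.6180. |1.7445 − 1.6180| / 1.6180 ≈ 7.82% → 7.8%.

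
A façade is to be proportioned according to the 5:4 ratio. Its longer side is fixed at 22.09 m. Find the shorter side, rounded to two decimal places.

5:4 = 1.25000.
Shorter side = 22.09 ÷ 1.25000 ≈ 17.6720 → 17.67 m.

17.67 m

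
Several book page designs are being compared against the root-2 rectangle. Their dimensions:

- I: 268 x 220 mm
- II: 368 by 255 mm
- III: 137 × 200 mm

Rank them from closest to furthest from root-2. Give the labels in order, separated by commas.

Ratios: I = 268 / 220 ≈ 1.218; II = 368 / 255 ≈ 1.443; III = 200 / 137 ≈ 1.460.
|Δ from 1.414|: I 0.196; II 0.029; III 0.046.

II, III, I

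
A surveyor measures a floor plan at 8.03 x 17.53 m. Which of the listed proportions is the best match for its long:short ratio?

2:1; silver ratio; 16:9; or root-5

root-5

Ratio = 17.53 / 8.03 ≈ 2.183.
Distances: 2:1 2.000 (Δ 0.183); silver ratio 2.414 (Δ 0.231); 16:9 1.778 (Δ 0.405); root-5 2.236 (Δ 0.053).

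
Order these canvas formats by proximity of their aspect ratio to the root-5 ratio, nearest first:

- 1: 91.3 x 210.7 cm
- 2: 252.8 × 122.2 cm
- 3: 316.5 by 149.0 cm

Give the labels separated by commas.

1: 210.7/91.3 ≈ 2.308 → |2.308 − 2.236| = 0.072
2: 252.8/122.2 ≈ 2.069 → |2.069 − 2.236| = 0.167
3: 316.5/149.0 ≈ 2.124 → |2.124 − 2.236| = 0.112

1, 3, 2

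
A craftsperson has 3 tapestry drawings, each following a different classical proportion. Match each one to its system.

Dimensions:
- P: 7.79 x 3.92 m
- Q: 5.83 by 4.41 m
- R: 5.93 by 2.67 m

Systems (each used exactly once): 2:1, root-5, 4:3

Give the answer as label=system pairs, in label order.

Ratios: P ≈ 1.987; Q ≈ 1.322; R ≈ 2.221.
Targets: 2:1 ≈ 2.000; root-5 ≈ 2.236; 4:3 ≈ 1.333.

P=2:1, Q=4:3, R=root-5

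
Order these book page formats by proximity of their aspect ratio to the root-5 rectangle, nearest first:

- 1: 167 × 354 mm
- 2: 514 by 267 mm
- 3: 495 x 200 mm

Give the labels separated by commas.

1: 354/167 ≈ 2.120 → |2.120 − 2.236| = 0.116
2: 514/267 ≈ 1.925 → |1.925 − 2.236| = 0.311
3: 495/200 ≈ 2.475 → |2.475 − 2.236| = 0.239

1, 3, 2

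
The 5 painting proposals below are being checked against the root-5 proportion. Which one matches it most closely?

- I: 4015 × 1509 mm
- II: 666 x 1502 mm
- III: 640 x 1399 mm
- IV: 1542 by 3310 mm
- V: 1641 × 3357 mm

Target root-5 ≈ 2.236.
I: 2.661 (Δ0.425)  II: 2.255 (Δ0.019)  III: 2.186 (Δ0.050)  IV: 2.147 (Δ0.089)  V: 2.046 (Δ0.190)

II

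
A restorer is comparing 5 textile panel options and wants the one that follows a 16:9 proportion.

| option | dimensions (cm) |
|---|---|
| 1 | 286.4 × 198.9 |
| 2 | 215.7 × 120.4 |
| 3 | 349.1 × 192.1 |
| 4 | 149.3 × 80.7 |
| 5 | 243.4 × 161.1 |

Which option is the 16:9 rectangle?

2

Ratios (long/short): 1 ≈ 1.440; 2 ≈ 1.792; 3 ≈ 1.817; 4 ≈ 1.850; 5 ≈ 1.511.
16:9 ≈ 1.778; option 2 is nearest (Δ 0.014).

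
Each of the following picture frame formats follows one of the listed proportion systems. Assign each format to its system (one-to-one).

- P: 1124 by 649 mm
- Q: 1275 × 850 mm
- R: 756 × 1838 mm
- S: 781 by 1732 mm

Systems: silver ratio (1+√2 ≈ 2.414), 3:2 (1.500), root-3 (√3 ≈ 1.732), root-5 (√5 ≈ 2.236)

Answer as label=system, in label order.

P=root-3, Q=3:2, R=silver ratio, S=root-5

P = 1124/649 ≈ 1.732 → root-3 (1.732)
Q = 1275/850 ≈ 1.500 → 3:2 (1.500)
R = 1838/756 ≈ 2.431 → silver ratio (2.414)
S = 1732/781 ≈ 2.218 → root-5 (2.236)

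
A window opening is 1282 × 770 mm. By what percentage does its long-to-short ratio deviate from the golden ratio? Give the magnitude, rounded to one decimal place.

2.9%

Ratio = 1282 / 770 ≈ 1.6649.
Ideal golden ratio ≈ 1.6180. |1.6649 − 1.6180| / 1.6180 ≈ 2.90% → 2.9%.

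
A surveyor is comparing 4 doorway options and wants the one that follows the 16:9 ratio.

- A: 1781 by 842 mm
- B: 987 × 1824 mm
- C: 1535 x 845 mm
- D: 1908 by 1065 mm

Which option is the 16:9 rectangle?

D

Ratios (long/short): A ≈ 2.115; B ≈ 1.848; C ≈ 1.817; D ≈ 1.792.
16:9 ≈ 1.778; option D is nearest (Δ 0.014).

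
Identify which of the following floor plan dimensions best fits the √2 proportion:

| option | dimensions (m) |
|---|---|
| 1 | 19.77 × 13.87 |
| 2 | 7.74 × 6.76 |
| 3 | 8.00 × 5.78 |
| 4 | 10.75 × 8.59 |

Ratios (long/short): 1 ≈ 1.425; 2 ≈ 1.145; 3 ≈ 1.384; 4 ≈ 1.251.
root-2 ≈ 1.414; option 1 is nearest (Δ 0.011).

1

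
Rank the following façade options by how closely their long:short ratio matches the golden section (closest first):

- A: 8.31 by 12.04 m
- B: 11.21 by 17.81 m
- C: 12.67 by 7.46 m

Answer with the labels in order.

A: 12.04/8.31 ≈ 1.449 → |1.449 − 1.618| = 0.169
B: 17.81/11.21 ≈ 1.589 → |1.589 − 1.618| = 0.029
C: 12.67/7.46 ≈ 1.698 → |1.698 − 1.618| = 0.080

B, C, A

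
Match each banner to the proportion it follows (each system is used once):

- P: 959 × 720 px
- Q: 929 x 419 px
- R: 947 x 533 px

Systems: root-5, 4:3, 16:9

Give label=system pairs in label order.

P=4:3, Q=root-5, R=16:9

Ratios: P ≈ 1.332; Q ≈ 2.217; R ≈ 1.777.
Targets: root-5 ≈ 2.236; 4:3 ≈ 1.333; 16:9 ≈ 1.778.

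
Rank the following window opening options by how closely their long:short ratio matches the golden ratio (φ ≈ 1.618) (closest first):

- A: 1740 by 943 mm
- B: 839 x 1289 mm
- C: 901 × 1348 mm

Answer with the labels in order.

Ratios: A = 1740 / 943 ≈ 1.845; B = 1289 / 839 ≈ 1.536; C = 1348 / 901 ≈ 1.496.
|Δ from 1.618|: A 0.227; B 0.082; C 0.122.

B, C, A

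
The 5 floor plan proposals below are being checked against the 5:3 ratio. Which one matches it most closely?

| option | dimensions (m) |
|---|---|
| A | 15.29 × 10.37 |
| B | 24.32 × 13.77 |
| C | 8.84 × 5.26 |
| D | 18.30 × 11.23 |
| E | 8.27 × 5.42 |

C

Target 5:3 ≈ 1.667.
A: 1.474 (Δ0.193)  B: 1.766 (Δ0.099)  C: 1.681 (Δ0.014)  D: 1.630 (Δ0.037)  E: 1.526 (Δ0.141)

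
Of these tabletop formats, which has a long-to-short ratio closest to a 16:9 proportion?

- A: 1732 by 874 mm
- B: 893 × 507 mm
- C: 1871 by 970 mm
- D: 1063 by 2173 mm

Ratios (long/short): A ≈ 1.982; B ≈ 1.761; C ≈ 1.929; D ≈ 2.044.
16:9 ≈ 1.778; option B is nearest (Δ 0.017).

B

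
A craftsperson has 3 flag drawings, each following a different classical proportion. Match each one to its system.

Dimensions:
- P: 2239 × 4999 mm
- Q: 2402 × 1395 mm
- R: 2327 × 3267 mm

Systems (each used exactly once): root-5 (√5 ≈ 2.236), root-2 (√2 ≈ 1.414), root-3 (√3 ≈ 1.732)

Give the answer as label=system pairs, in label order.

P=root-5, Q=root-3, R=root-2

Ratios: P ≈ 2.233; Q ≈ 1.722; R ≈ 1.404.
Targets: root-5 ≈ 2.236; root-2 ≈ 1.414; root-3 ≈ 1.732.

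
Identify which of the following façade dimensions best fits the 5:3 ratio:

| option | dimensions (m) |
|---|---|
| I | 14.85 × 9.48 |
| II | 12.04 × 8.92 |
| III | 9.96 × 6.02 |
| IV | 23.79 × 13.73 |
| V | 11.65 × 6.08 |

III

Ratios (long/short): I ≈ 1.566; II ≈ 1.350; III ≈ 1.654; IV ≈ 1.733; V ≈ 1.916.
5:3 ≈ 1.667; option III is nearest (Δ 0.013).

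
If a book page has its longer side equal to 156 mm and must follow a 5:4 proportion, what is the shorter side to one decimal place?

5:4 = 1.25000.
Shorter side = 156 ÷ 1.25000 ≈ 124.800 → 124.8 mm.

124.8 mm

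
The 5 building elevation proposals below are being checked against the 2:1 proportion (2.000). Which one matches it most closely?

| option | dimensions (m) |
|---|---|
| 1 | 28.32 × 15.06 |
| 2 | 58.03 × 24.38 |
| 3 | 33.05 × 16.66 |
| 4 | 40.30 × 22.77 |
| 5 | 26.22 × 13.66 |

3

Target 2:1 ≈ 2.000.
1: 1.880 (Δ0.120)  2: 2.380 (Δ0.380)  3: 1.984 (Δ0.016)  4: 1.770 (Δ0.230)  5: 1.919 (Δ0.081)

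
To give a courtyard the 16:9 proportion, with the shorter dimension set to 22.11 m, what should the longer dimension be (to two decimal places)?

16:9 ≈ 1.77778.
Longer side = 22.11 × 1.77778 ≈ 39.3067 → 39.31 m.

39.31 m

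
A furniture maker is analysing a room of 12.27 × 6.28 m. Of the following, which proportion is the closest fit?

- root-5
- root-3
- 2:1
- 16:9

2:1

12.27/6.28 ≈ 1.954. Nearest candidates are 2:1 (2.000, off by 0.046) and 16:9 (1.778, off by 0.176).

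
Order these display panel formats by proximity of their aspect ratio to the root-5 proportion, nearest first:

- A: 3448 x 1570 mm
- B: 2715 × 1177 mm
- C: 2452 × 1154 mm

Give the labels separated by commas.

A: 3448/1570 ≈ 2.196 → |2.196 − 2.236| = 0.040
B: 2715/1177 ≈ 2.307 → |2.307 − 2.236| = 0.071
C: 2452/1154 ≈ 2.125 → |2.125 − 2.236| = 0.111

A, B, C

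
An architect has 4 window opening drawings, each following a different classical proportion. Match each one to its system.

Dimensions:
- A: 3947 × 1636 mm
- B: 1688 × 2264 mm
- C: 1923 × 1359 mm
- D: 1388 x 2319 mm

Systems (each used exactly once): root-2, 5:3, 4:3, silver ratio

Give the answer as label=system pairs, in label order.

A=silver ratio, B=4:3, C=root-2, D=5:3

Ratios: A ≈ 2.413; B ≈ 1.341; C ≈ 1.415; D ≈ 1.671.
Targets: root-2 ≈ 1.414; 5:3 ≈ 1.667; 4:3 ≈ 1.333; silver ratio ≈ 2.414.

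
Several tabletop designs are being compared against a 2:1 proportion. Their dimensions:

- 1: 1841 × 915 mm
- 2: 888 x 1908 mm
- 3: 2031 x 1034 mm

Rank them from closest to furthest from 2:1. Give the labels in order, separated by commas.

1, 3, 2

1: 1841/915 ≈ 2.012 → |2.012 − 2.000| = 0.012
2: 1908/888 ≈ 2.149 → |2.149 − 2.000| = 0.149
3: 2031/1034 ≈ 1.964 → |1.964 − 2.000| = 0.036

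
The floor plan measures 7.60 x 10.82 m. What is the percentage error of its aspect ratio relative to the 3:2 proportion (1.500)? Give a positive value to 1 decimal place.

Ratio = 10.82 / 7.60 ≈ 1.4237.
Ideal 3:2 = 1.5000. |1.4237 − 1.5000| / 1.5000 ≈ 5.09% → 5.1%.

5.1%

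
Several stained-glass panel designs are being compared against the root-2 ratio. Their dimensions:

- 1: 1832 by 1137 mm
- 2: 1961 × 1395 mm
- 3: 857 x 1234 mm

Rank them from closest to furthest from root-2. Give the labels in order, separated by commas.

1: 1832/1137 ≈ 1.611 → |1.611 − 1.414| = 0.197
2: 1961/1395 ≈ 1.406 → |1.406 − 1.414| = 0.008
3: 1234/857 ≈ 1.440 → |1.440 − 1.414| = 0.026

2, 3, 1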